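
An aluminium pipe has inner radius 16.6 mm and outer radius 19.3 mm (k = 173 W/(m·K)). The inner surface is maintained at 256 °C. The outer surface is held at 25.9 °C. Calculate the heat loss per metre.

Q' = 1660 kW/m

Q' = 2πk·ΔT/ln(r₂/r₁) = 2π × 173 × 230.1 / ln(0.0193/0.0166) = 1.66×10^6 W/m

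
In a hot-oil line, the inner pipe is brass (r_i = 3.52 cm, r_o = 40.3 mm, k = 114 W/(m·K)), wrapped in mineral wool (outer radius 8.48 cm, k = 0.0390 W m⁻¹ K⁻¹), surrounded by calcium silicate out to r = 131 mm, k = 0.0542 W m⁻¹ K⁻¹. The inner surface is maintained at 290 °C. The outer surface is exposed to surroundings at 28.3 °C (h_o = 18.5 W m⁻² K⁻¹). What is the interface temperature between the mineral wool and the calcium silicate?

Resistance network (inner→outer):
  R'_brass = ln(0.0403/0.0352)/(2πk) = 0.1353/(2π·114) = 1.889×10^-4 m·K/W
  R'_mineral wool = ln(0.0848/0.0403)/(2πk) = 0.7439/(2π·0.0390) = 3.036 m·K/W
  R'_calcium silicate = ln(0.131/0.0848)/(2πk) = 0.4349/(2π·0.0542) = 1.277 m·K/W
  R'_conv,out = 1/(2πr h) = 1/(2π·0.131·18.5) = 0.06567 m·K/W
ΣR = 1.889×10^-4 + 3.036 + 1.277 + 0.06567 = 4.379 m·K/W
Q' = ΔT/ΣR = (290 °C − 28.3 °C)/4.379 = 59.76 W/m
From the inner boundary to the mineral wool/calcium silicate interface, ΣR_partial = 3.036 m·K/W.
T_interface = T_in − Q'·ΣR_partial = 290 °C − (59.76)(3.036) = 109 °C

T = 109 °C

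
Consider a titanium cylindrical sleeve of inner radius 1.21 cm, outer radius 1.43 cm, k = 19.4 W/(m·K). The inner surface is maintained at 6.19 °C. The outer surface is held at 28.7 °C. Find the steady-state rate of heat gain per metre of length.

Q' = 16.4 kW/m

Q' = 2πk·ΔT/ln(r₂/r₁) = 2π × 19.4 × 22.51 / ln(0.0143/0.0121) = 16400 W/m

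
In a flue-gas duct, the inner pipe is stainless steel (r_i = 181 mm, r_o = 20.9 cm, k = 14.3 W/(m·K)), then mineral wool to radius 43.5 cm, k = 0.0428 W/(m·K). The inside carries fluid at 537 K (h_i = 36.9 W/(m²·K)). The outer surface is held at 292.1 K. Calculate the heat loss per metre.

Q' = 89.0 W/m

Series thermal resistances, inner to outer:
  R'_conv,in = 1/(2πr h) = 1/(2π·0.181·36.9) = 0.02383 m·K/W
  R'_stainless steel = ln(0.209/0.181)/(2πk) = 0.1438/(2π·14.3) = 0.001601 m·K/W
  R'_mineral wool = ln(0.435/0.209)/(2πk) = 0.7330/(2π·0.0428) = 2.726 m·K/W
ΣR = 0.02383 + 0.001601 + 2.726 = 2.751 m·K/W
Q' = ΔT/ΣR = (537 K − 292.1 K)/2.751 = 89.0 W/m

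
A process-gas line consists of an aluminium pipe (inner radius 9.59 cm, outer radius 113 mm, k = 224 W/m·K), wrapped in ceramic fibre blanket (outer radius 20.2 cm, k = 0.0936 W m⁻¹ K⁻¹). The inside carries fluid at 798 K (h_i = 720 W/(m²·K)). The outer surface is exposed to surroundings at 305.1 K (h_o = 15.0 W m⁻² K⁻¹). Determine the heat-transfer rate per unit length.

Q' = 473 W/m

Resistance network (inner→outer):
  R'_conv,in = 1/(2πr h) = 1/(2π·0.0959·720) = 0.002305 m·K/W
  R'_aluminium = ln(0.113/0.0959)/(2πk) = 0.1641/(2π·224) = 1.166×10^-4 m·K/W
  R'_ceramic fibre blanket = ln(0.202/0.113)/(2πk) = 0.5809/(2π·0.0936) = 0.9877 m·K/W
  R'_conv,out = 1/(2πr h) = 1/(2π·0.202·15.0) = 0.05253 m·K/W
ΣR = 0.002305 + 1.166×10^-4 + 0.9877 + 0.05253 = 1.043 m·K/W
Q' = ΔT/ΣR = (798 K − 305.1 K)/1.043 = 473 W/m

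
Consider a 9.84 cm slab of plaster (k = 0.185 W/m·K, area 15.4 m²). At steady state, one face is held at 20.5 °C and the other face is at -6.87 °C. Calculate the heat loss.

Q = kA·ΔT/L = 0.185 × 15.4 × |20.5 °C − -6.87 °C| / 0.0984 = 792 W

Q = 792 W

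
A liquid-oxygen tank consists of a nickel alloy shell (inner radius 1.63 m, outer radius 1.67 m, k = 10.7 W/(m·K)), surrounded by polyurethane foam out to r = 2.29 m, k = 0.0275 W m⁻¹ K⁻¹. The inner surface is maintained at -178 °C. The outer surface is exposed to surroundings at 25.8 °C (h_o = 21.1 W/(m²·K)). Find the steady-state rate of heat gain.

Treat each layer as a resistance in series:
  R_nickel alloy = (1/1.63 − 1/1.67)/(4πk) = 0.01469/(4π·10.7) = 1.093×10^-4 K/W
  R_polyurethane foam = (1/1.67 − 1/2.29)/(4πk) = 0.1621/(4π·0.0275) = 0.4691 K/W
  R_conv,out = 1/(4πr²h) = 1/(4π·2.29²·21.1) = 7.192×10^-4 K/W
ΣR = 1.093×10^-4 + 0.4691 + 7.192×10^-4 = 0.4699 K/W
Q = ΔT/ΣR = (-178 °C − 25.8 °C)/0.4699 = -434 W
(Negative Q ⇒ heat flows inward; heat gain = 434 W.)

Q = 434 W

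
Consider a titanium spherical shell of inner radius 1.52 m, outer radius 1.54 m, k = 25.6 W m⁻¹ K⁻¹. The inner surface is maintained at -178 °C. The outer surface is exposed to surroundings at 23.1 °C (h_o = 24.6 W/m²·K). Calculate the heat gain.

Resistance network (inner→outer):
  R_titanium = (1/1.52 − 1/1.54)/(4πk) = 0.008544/(4π·25.6) = 2.656×10^-5 K/W
  R_conv,out = 1/(4πr²h) = 1/(4π·1.54²·24.6) = 0.001364 K/W
ΣR = 2.656×10^-5 + 0.001364 = 0.001391 K/W
Q = ΔT/ΣR = (-178 °C − 23.1 °C)/0.001391 = -1.45×10^5 W
(Negative Q ⇒ heat flows inward; heat gain = 1.45×10^5 W.)

Q = 145 kW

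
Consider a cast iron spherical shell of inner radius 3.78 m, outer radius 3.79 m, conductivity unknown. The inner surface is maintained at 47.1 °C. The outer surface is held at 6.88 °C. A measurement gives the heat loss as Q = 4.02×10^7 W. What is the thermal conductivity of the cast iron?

ΣR = ΔT/Q = |47.1 − 6.88|/4.02×10^7 = 1.000×10^-6 K/W
(1/r₁−1/r₂)/(4πk) = 1.000×10^-6 ⇒ k = 6.980×10^-4/(4π·1.000×10^-6) = 55.5 W/m·K

k = 55.5 W/m·K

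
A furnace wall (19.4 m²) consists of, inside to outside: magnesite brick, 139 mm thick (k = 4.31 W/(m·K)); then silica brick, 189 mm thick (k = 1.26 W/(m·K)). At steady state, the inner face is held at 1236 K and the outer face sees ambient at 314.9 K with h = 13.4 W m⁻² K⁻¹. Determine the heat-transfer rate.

Treat each layer as a resistance in series:
  R_magnesite brick = L/(kA) = 0.139/(4.31·19.4) = 0.001662 K/W
  R_silica brick = L/(kA) = 0.189/(1.26·19.4) = 0.007732 K/W
  R_conv,out = 1/(hA) = 1/(13.4·19.4) = 0.003847 K/W
ΣR = 0.001662 + 0.007732 + 0.003847 = 0.01324 K/W
Q = ΔT/ΣR = (1236 K − 314.9 K)/0.01324 = 69600 W

Q = 69600 W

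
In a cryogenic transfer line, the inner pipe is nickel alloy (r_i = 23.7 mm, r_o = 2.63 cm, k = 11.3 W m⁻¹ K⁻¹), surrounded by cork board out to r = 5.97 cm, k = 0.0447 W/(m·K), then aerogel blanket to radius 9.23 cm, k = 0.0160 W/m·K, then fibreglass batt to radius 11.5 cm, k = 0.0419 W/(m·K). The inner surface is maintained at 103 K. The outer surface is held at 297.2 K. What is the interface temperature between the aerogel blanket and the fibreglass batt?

Series thermal resistances, inner to outer:
  R'_nickel alloy = ln(0.0263/0.0237)/(2πk) = 0.1041/(2π·11.3) = 0.001466 m·K/W
  R'_cork board = ln(0.0597/0.0263)/(2πk) = 0.8198/(2π·0.0447) = 2.919 m·K/W
  R'_aerogel blanket = ln(0.0923/0.0597)/(2πk) = 0.4357/(2π·0.0160) = 4.334 m·K/W
  R'_fibreglass batt = ln(0.115/0.0923)/(2πk) = 0.2199/(2π·0.0419) = 0.8352 m·K/W
ΣR = 0.001466 + 2.919 + 4.334 + 0.8352 = 8.090 m·K/W
Q' = ΔT/ΣR = (103 K − 297.2 K)/8.090 = -24.00 W/m
From the inner boundary to the aerogel blanket/fibreglass batt interface, ΣR_partial = 7.254 m·K/W.
T_interface = T_in − Q'·ΣR_partial = 103 K − (-24.00)(7.254) = 277.1 K

T = 277.1 K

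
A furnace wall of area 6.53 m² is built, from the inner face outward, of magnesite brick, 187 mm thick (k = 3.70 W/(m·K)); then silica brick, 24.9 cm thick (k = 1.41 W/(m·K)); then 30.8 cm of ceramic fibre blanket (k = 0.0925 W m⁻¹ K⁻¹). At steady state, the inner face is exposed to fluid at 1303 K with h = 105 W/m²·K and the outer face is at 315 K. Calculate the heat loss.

Treat each layer as a resistance in series:
  R_conv,in = 1/(hA) = 1/(105·6.53) = 0.001458 K/W
  R_magnesite brick = L/(kA) = 0.187/(3.70·6.53) = 0.007740 K/W
  R_silica brick = L/(kA) = 0.249/(1.41·6.53) = 0.02704 K/W
  R_ceramic fibre blanket = L/(kA) = 0.308/(0.0925·6.53) = 0.5099 K/W
ΣR = 0.001458 + 0.007740 + 0.02704 + 0.5099 = 0.5461 K/W
Q = ΔT/ΣR = (1303 K − 315 K)/0.5461 = 1810 W

Q = 1810 W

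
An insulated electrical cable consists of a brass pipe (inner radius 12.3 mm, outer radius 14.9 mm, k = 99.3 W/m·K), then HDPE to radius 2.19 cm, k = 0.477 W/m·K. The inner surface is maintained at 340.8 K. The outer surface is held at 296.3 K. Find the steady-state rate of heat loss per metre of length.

Q' = 345 W/m

Series thermal resistances, inner to outer:
  R'_brass = ln(0.0149/0.0123)/(2πk) = 0.1918/(2π·99.3) = 3.074×10^-4 m·K/W
  R'_HDPE = ln(0.0219/0.0149)/(2πk) = 0.3851/(2π·0.477) = 0.1285 m·K/W
ΣR = 3.074×10^-4 + 0.1285 = 0.1288 m·K/W
Q' = ΔT/ΣR = (340.8 K − 296.3 K)/0.1288 = 345 W/m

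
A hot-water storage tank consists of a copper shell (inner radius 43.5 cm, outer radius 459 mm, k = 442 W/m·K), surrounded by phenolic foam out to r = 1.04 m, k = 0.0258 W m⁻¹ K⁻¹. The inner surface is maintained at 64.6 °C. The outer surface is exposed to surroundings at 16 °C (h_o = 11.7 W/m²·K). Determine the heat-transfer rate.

Series thermal resistances, inner to outer:
  R_copper = (1/0.435 − 1/0.459)/(4πk) = 0.1202/(4π·442) = 2.164×10^-5 K/W
  R_phenolic foam = (1/0.459 − 1/1.04)/(4πk) = 1.217/(4π·0.0258) = 3.754 K/W
  R_conv,out = 1/(4πr²h) = 1/(4π·1.04²·11.7) = 0.006288 K/W
ΣR = 2.164×10^-5 + 3.754 + 0.006288 = 3.760 K/W
Q = ΔT/ΣR = (64.6 °C − 16 °C)/3.760 = 12.9 W

Q = 12.9 W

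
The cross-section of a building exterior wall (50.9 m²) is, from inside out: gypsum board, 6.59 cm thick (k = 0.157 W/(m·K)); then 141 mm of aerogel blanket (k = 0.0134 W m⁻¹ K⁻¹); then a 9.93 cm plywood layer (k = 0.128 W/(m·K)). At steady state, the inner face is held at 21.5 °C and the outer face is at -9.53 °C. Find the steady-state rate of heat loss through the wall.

Resistance network (inner→outer):
  R_gypsum board = L/(kA) = 0.0659/(0.157·50.9) = 0.008246 K/W
  R_aerogel blanket = L/(kA) = 0.141/(0.0134·50.9) = 0.2067 K/W
  R_plywood = L/(kA) = 0.0993/(0.128·50.9) = 0.01524 K/W
ΣR = 0.008246 + 0.2067 + 0.01524 = 0.2302 K/W
Q = ΔT/ΣR = (21.5 °C − -9.53 °C)/0.2302 = 135 W

Q = 135 W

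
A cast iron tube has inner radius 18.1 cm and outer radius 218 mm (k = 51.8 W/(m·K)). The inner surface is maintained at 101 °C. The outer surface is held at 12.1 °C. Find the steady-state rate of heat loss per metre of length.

Q' = 156 kW/m

Q' = 2πk·ΔT/ln(r₂/r₁) = 2π × 51.8 × 88.9 / ln(0.218/0.181) = 1.56×10^5 W/m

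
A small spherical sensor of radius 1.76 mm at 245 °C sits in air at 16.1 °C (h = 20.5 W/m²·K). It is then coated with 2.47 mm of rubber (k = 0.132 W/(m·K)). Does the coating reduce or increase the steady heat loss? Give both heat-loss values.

Critical radius for a sphere: r_cr = 2k/h = 0.0129 m = 1.29 cm.
Outer radius after coating: r₂ = 0.00176 + 0.00247 = 0.00423 m.
Since r₁ < r_cr and r₂ ≤ r_cr, the coating moves toward the maximum at r_cr — heat loss rises.
Bare: R = 1/(4πr₁²h) = 1253 K/W; Q = 228.9/1253 = 0.183 W.
Coated: R = R_cond + R_conv = 417.0 K/W; Q = 228.9/417.0 = 0.549 W.

increases: 0.183 → 0.549 W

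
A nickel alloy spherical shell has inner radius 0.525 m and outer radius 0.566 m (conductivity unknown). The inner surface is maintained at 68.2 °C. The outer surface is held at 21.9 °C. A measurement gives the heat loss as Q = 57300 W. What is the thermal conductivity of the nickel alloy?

ΣR = ΔT/Q = |68.2 − 21.9|/57300 = 8.080×10^-4 K/W
(1/r₁−1/r₂)/(4πk) = 8.080×10^-4 ⇒ k = 0.1380/(4π·8.080×10^-4) = 13.6 W/m·K

k = 13.6 W/m·K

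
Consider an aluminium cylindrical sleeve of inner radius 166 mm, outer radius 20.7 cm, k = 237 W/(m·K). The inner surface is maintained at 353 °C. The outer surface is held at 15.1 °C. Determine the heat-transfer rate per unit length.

Q' = 2.28×10^6 W/m

Q' = 2πk·ΔT/ln(r₂/r₁) = 2π × 237 × 337.9 / ln(0.207/0.166) = 2.28×10^6 W/m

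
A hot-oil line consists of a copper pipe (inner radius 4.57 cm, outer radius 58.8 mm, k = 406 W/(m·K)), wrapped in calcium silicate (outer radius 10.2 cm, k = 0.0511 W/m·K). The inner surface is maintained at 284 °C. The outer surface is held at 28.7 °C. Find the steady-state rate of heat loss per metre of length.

Q' = 149 W/m

Series thermal resistances, inner to outer:
  R'_copper = ln(0.0588/0.0457)/(2πk) = 0.2520/(2π·406) = 9.880×10^-5 m·K/W
  R'_calcium silicate = ln(0.102/0.0588)/(2πk) = 0.5508/(2π·0.0511) = 1.716 m·K/W
ΣR = 9.880×10^-5 + 1.716 = 1.716 m·K/W
Q' = ΔT/ΣR = (284 °C − 28.7 °C)/1.716 = 149 W/m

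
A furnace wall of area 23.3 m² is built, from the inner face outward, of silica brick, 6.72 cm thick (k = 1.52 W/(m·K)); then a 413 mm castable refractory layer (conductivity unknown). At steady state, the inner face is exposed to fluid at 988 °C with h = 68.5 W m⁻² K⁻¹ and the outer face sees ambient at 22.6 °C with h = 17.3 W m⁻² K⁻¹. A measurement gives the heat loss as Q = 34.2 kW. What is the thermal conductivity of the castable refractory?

k = 0.763 W/m·K

ΣR = ΔT/Q = |988 − 22.6|/34200 = 0.02823 K/W
Known resistances:
  R_conv,in = 1/(hA) = 1/(68.5·23.3) = 6.265×10^-4 K/W
  R_silica brick = L/(kA) = 0.0672/(1.52·23.3) = 0.001897 K/W
  R_conv,out = 1/(hA) = 1/(17.3·23.3) = 0.002481 K/W
R_castable refractory = ΣR − ΣR_known = 0.02823 − 0.005005 = 0.02323 K/W
L/(kA) = 0.02323 ⇒ k = 0.413/(0.02323·23.3) = 0.763 W/m·K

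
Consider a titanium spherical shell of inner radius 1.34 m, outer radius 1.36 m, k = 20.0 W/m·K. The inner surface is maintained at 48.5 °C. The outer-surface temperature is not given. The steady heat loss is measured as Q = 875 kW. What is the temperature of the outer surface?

T_out = 10.3 °C

Sum the resistances:
  R_titanium = (1/1.34 − 1/1.36)/(4πk) = 0.01097/(4π·20.0) = 4.367×10^-5 K/W
ΣR = 4.367×10^-5 K/W
ΔT = Q·ΣR = 8.75×10^5 × 4.367×10^-5 = 38.21 K
Heat flows outward, so T_out = T_in − ΔT = 48.5 − 38.21 = 10.3 °C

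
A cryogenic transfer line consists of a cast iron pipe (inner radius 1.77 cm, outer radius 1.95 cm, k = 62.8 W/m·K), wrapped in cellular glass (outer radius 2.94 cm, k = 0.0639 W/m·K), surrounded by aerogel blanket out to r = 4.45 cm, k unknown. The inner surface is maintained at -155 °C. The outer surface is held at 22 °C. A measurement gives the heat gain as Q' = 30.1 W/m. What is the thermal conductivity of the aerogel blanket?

k = 0.0136 W/m·K

ΣR = ΔT/Q' = |-155 − 22|/30.1 = 5.880 m·K/W
Known resistances:
  R'_cast iron = ln(0.0195/0.0177)/(2πk) = 0.09685/(2π·62.8) = 2.454×10^-4 m·K/W
  R'_cellular glass = ln(0.0294/0.0195)/(2πk) = 0.4106/(2π·0.0639) = 1.023 m·K/W
R_aerogel blanket = ΣR − ΣR_known = 5.880 − 1.023 = 4.857 m·K/W
ln(r₂/r₁)/(2πk) = 4.857 ⇒ k = 0.4145/(2π·4.857) = 0.0136 W/m·K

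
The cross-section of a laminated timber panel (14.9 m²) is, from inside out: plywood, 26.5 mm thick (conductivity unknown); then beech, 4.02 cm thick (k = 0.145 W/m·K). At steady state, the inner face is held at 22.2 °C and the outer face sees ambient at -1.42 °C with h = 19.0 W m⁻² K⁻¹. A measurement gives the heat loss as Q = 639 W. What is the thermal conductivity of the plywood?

ΣR = ΔT/Q = |22.2 − -1.42|/639 = 0.03696 K/W
Known resistances:
  R_beech = L/(kA) = 0.0402/(0.145·14.9) = 0.01861 K/W
  R_conv,out = 1/(hA) = 1/(19.0·14.9) = 0.003532 K/W
R_plywood = ΣR − ΣR_known = 0.03696 − 0.02214 = 0.01482 K/W
L/(kA) = 0.01482 ⇒ k = 0.0265/(0.01482·14.9) = 0.120 W/m·K

k = 0.120 W/m·K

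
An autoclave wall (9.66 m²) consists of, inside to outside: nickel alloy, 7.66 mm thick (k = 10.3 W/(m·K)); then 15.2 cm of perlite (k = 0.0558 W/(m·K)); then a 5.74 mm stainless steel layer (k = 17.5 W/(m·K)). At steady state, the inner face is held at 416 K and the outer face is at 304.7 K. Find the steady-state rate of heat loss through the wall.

Resistance network (inner→outer):
  R_nickel alloy = L/(kA) = 0.00766/(10.3·9.66) = 7.699×10^-5 K/W
  R_perlite = L/(kA) = 0.152/(0.0558·9.66) = 0.2820 K/W
  R_stainless steel = L/(kA) = 0.00574/(17.5·9.66) = 3.395×10^-5 K/W
ΣR = 7.699×10^-5 + 0.2820 + 3.395×10^-5 = 0.2821 K/W
Q = ΔT/ΣR = (416 K − 304.7 K)/0.2821 = 395 W

Q = 395 W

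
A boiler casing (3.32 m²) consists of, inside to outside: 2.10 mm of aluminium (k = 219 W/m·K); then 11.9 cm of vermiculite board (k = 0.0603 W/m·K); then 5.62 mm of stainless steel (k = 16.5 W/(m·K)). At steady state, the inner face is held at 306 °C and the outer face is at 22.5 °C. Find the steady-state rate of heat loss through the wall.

Q = 477 W

Treat each layer as a resistance in series:
  R_aluminium = L/(kA) = 0.00210/(219·3.32) = 2.888×10^-6 K/W
  R_vermiculite board = L/(kA) = 0.119/(0.0603·3.32) = 0.5944 K/W
  R_stainless steel = L/(kA) = 0.00562/(16.5·3.32) = 1.026×10^-4 K/W
ΣR = 2.888×10^-6 + 0.5944 + 1.026×10^-4 = 0.5945 K/W
Q = ΔT/ΣR = (306 °C − 22.5 °C)/0.5945 = 477 W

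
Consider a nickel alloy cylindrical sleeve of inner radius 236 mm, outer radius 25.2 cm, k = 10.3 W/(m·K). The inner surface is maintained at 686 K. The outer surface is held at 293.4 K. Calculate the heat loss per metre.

Q' = 2πk·ΔT/ln(r₂/r₁) = 2π × 10.3 × 392.6 / ln(0.252/0.236) = 3.87×10^5 W/m

Q' = 387 kW/m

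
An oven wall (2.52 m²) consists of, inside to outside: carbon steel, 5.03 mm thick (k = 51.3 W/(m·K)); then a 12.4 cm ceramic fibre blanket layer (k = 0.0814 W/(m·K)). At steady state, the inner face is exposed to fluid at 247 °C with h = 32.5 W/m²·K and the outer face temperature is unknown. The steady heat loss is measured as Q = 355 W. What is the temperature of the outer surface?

T_out = 28.1 °C

Sum the resistances:
  R_conv,in = 1/(hA) = 1/(32.5·2.52) = 0.01221 K/W
  R_carbon steel = L/(kA) = 0.00503/(51.3·2.52) = 3.891×10^-5 K/W
  R_ceramic fibre blanket = L/(kA) = 0.124/(0.0814·2.52) = 0.6045 K/W
ΣR = 0.6167 K/W
ΔT = Q·ΣR = 355 × 0.6167 = 218.9 K
Heat flows outward, so T_out = T_in − ΔT = 247 − 218.9 = 28.1 °C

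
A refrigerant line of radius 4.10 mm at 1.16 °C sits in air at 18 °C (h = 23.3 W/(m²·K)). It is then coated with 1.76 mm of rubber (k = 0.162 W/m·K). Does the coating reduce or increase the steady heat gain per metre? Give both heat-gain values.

increases: 10.1 → 11.1 W/m

Critical radius for a cylinder: r_cr = k/h = 0.00695 m = 0.695 cm.
Outer radius after coating: r₂ = 0.00410 + 0.00176 = 0.00586 m.
Since r₁ < r_cr and r₂ ≤ r_cr, the coating moves toward the maximum at r_cr — heat gain rises.
Bare: R = 1/(2πr₁h) = 1.666 m·K/W; Q = 16.84/1.666 = 10.1 W/m.
Coated: R = R_cond + R_conv = 1.517 m·K/W; Q = 16.84/1.517 = 11.1 W/m.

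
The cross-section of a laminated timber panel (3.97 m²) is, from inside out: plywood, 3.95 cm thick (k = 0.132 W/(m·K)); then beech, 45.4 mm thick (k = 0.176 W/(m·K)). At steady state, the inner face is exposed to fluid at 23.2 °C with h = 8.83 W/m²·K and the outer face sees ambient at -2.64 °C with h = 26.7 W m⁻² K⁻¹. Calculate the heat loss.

Q = 145 W

Resistance network (inner→outer):
  R_conv,in = 1/(hA) = 1/(8.83·3.97) = 0.02853 K/W
  R_plywood = L/(kA) = 0.0395/(0.132·3.97) = 0.07538 K/W
  R_beech = L/(kA) = 0.0454/(0.176·3.97) = 0.06498 K/W
  R_conv,out = 1/(hA) = 1/(26.7·3.97) = 0.009434 K/W
ΣR = 0.02853 + 0.07538 + 0.06498 + 0.009434 = 0.1783 K/W
Q = ΔT/ΣR = (23.2 °C − -2.64 °C)/0.1783 = 145 W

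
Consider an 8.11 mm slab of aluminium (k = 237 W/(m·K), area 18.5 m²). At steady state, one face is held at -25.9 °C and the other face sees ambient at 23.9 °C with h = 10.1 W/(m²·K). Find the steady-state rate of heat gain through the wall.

Series thermal resistances, inner to outer:
  R_aluminium = L/(kA) = 0.00811/(237·18.5) = 1.850×10^-6 K/W
  R_conv,out = 1/(hA) = 1/(10.1·18.5) = 0.005352 K/W
ΣR = 1.850×10^-6 + 0.005352 = 0.005354 K/W
Q = ΔT/ΣR = (-25.9 °C − 23.9 °C)/0.005354 = -9300 W
(Negative Q ⇒ heat flows inward; heat gain = 9300 W.)

Q = 9.30 kW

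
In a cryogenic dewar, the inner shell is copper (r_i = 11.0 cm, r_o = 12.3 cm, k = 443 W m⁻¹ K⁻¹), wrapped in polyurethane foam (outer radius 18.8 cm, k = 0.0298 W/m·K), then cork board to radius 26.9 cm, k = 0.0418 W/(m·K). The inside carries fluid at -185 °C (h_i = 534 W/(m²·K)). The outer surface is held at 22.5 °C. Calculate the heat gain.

Series thermal resistances, inner to outer:
  R_conv,in = 1/(4πr²h) = 1/(4π·0.110²·534) = 0.01232 K/W
  R_copper = (1/0.110 − 1/0.123)/(4πk) = 0.9608/(4π·443) = 1.726×10^-4 K/W
  R_polyurethane foam = (1/0.123 − 1/0.188)/(4πk) = 2.811/(4π·0.0298) = 7.506 K/W
  R_cork board = (1/0.188 − 1/0.269)/(4πk) = 1.602/(4π·0.0418) = 3.049 K/W
ΣR = 0.01232 + 1.726×10^-4 + 7.506 + 3.049 = 10.57 K/W
Q = ΔT/ΣR = (-185 °C − 22.5 °C)/10.57 = -19.6 W
(Negative Q ⇒ heat flows inward; heat gain = 19.6 W.)

Q = 19.6 W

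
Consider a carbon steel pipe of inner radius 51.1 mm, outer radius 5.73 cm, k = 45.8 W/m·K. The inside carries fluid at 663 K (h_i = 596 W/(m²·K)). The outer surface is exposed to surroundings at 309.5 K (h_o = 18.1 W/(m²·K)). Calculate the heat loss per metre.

Series thermal resistances, inner to outer:
  R'_conv,in = 1/(2πr h) = 1/(2π·0.0511·596) = 0.005226 m·K/W
  R'_carbon steel = ln(0.0573/0.0511)/(2πk) = 0.1145/(2π·45.8) = 3.979×10^-4 m·K/W
  R'_conv,out = 1/(2πr h) = 1/(2π·0.0573·18.1) = 0.1535 m·K/W
ΣR = 0.005226 + 3.979×10^-4 + 0.1535 = 0.1591 m·K/W
Q' = ΔT/ΣR = (663 K − 309.5 K)/0.1591 = 2220 W/m

Q' = 2.22 kW/m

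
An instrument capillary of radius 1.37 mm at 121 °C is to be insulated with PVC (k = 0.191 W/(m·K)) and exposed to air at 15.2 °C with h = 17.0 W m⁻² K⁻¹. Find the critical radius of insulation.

For a cylinder, r_cr = k_ins/h = 0.191/17.0 = 0.0112 m = 1.12 cm

r_cr = 1.12 cm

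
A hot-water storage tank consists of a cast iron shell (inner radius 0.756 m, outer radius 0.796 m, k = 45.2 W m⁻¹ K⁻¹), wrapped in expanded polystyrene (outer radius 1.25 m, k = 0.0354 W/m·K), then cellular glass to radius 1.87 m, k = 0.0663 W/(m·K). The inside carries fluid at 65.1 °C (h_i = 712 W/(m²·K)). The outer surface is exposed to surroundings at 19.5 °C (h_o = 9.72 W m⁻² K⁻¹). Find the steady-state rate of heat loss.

Q = 33.9 W

Resistance network (inner→outer):
  R_conv,in = 1/(4πr²h) = 1/(4π·0.756²·712) = 1.956×10^-4 K/W
  R_cast iron = (1/0.756 − 1/0.796)/(4πk) = 0.06647/(4π·45.2) = 1.170×10^-4 K/W
  R_expanded polystyrene = (1/0.796 − 1/1.25)/(4πk) = 0.4563/(4π·0.0354) = 1.026 K/W
  R_cellular glass = (1/1.25 − 1/1.87)/(4πk) = 0.2652/(4π·0.0663) = 0.3184 K/W
  R_conv,out = 1/(4πr²h) = 1/(4π·1.87²·9.72) = 0.002341 K/W
ΣR = 1.956×10^-4 + 1.170×10^-4 + 1.026 + 0.3184 + 0.002341 = 1.347 K/W
Q = ΔT/ΣR = (65.1 °C − 19.5 °C)/1.347 = 33.9 W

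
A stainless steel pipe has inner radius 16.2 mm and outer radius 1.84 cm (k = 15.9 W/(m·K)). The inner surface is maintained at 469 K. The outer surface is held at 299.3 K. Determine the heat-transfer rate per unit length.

Q' = 2πk·ΔT/ln(r₂/r₁) = 2π × 15.9 × 169.7 / ln(0.0184/0.0162) = 1.33×10^5 W/m

Q' = 133 kW/m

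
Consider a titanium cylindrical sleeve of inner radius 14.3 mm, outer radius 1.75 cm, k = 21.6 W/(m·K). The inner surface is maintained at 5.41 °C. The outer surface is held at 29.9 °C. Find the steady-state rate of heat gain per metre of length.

Q' = 2πk·ΔT/ln(r₂/r₁) = 2π × 21.6 × 24.49 / ln(0.0175/0.0143) = 16500 W/m

Q' = 16500 W/m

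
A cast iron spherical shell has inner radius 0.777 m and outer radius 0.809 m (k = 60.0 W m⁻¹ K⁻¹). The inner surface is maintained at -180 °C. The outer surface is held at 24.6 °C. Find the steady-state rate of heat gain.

Q = 3030 kW

Q = 4πk·ΔT/(1/r₁ − 1/r₂) = 4π × 60.0 × 204.6 / (1/0.777 − 1/0.809) = 3.03×10^6 W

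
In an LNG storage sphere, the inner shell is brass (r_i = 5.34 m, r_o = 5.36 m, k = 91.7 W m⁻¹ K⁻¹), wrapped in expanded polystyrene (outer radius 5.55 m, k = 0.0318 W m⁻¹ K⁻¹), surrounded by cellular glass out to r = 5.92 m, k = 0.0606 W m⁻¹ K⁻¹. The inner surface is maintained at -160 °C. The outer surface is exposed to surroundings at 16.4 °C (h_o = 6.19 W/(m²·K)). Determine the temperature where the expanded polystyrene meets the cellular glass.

Resistance network (inner→outer):
  R_brass = (1/5.34 − 1/5.36)/(4πk) = 6.988×10^-4/(4π·91.7) = 6.064×10^-7 K/W
  R_expanded polystyrene = (1/5.36 − 1/5.55)/(4πk) = 0.006387/(4π·0.0318) = 0.01598 K/W
  R_cellular glass = (1/5.55 − 1/5.92)/(4πk) = 0.01126/(4π·0.0606) = 0.01479 K/W
  R_conv,out = 1/(4πr²h) = 1/(4π·5.92²·6.19) = 3.668×10^-4 K/W
ΣR = 6.064×10^-7 + 0.01598 + 0.01479 + 3.668×10^-4 = 0.03114 K/W
Q = ΔT/ΣR = (-160 °C − 16.4 °C)/0.03114 = -5665 W
From the inner boundary to the expanded polystyrene/cellular glass interface, ΣR_partial = 0.01598 K/W.
T_interface = T_in − Q·ΣR_partial = -160 °C − (-5665)(0.01598) = -69.5 °C

T = -69.5 °C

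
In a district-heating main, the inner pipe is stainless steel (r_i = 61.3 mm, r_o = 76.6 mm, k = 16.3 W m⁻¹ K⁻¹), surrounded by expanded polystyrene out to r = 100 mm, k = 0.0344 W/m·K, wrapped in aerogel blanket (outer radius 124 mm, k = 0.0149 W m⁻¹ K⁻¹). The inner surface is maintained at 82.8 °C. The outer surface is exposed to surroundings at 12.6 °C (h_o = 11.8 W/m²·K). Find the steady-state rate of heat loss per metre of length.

Q' = 19.3 W/m

Treat each layer as a resistance in series:
  R'_stainless steel = ln(0.0766/0.0613)/(2πk) = 0.2228/(2π·16.3) = 0.002176 m·K/W
  R'_expanded polystyrene = ln(0.100/0.0766)/(2πk) = 0.2666/(2π·0.0344) = 1.233 m·K/W
  R'_aerogel blanket = ln(0.124/0.100)/(2πk) = 0.2151/(2π·0.0149) = 2.298 m·K/W
  R'_conv,out = 1/(2πr h) = 1/(2π·0.124·11.8) = 0.1088 m·K/W
ΣR = 0.002176 + 1.233 + 2.298 + 0.1088 = 3.642 m·K/W
Q' = ΔT/ΣR = (82.8 °C − 12.6 °C)/3.642 = 19.3 W/m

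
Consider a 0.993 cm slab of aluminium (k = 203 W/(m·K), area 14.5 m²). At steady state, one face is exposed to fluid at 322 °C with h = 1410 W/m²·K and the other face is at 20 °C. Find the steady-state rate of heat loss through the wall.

Series thermal resistances, inner to outer:
  R_conv,in = 1/(hA) = 1/(1410·14.5) = 4.891×10^-5 K/W
  R_aluminium = L/(kA) = 0.00993/(203·14.5) = 3.374×10^-6 K/W
ΣR = 4.891×10^-5 + 3.374×10^-6 = 5.228×10^-5 K/W
Q = ΔT/ΣR = (322 °C − 20 °C)/5.228×10^-5 = 5.78×10^6 W

Q = 5780 kW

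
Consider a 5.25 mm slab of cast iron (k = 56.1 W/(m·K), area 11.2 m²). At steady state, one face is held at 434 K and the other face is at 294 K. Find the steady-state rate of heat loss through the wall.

Q = kA·ΔT/L = 56.1 × 11.2 × |434 K − 294 K| / 0.00525 = 1.68×10^7 W

Q = 1.68×10^7 W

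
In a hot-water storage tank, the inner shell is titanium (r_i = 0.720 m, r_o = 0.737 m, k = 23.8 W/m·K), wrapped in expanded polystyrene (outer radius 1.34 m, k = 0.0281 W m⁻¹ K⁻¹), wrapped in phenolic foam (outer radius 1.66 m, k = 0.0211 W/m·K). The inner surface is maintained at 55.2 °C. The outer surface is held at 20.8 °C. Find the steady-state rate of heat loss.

Series thermal resistances, inner to outer:
  R_titanium = (1/0.720 − 1/0.737)/(4πk) = 0.03204/(4π·23.8) = 1.071×10^-4 K/W
  R_expanded polystyrene = (1/0.737 − 1/1.34)/(4πk) = 0.6106/(4π·0.0281) = 1.729 K/W
  R_phenolic foam = (1/1.34 − 1/1.66)/(4πk) = 0.1439/(4π·0.0211) = 0.5426 K/W
ΣR = 1.071×10^-4 + 1.729 + 0.5426 = 2.272 K/W
Q = ΔT/ΣR = (55.2 °C − 20.8 °C)/2.272 = 15.1 W

Q = 15.1 W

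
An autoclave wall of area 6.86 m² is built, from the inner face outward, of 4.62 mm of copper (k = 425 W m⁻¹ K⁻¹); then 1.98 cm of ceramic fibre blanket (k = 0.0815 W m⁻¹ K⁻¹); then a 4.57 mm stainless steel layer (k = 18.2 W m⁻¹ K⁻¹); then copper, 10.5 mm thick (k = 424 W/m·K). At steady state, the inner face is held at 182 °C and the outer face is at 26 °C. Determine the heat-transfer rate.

Series thermal resistances, inner to outer:
  R_copper = L/(kA) = 0.00462/(425·6.86) = 1.585×10^-6 K/W
  R_ceramic fibre blanket = L/(kA) = 0.0198/(0.0815·6.86) = 0.03541 K/W
  R_stainless steel = L/(kA) = 0.00457/(18.2·6.86) = 3.660×10^-5 K/W
  R_copper = L/(kA) = 0.0105/(424·6.86) = 3.610×10^-6 K/W
ΣR = 1.585×10^-6 + 0.03541 + 3.660×10^-5 + 3.610×10^-6 = 0.03545 K/W
Q = ΔT/ΣR = (182 °C − 26 °C)/0.03545 = 4400 W

Q = 4400 W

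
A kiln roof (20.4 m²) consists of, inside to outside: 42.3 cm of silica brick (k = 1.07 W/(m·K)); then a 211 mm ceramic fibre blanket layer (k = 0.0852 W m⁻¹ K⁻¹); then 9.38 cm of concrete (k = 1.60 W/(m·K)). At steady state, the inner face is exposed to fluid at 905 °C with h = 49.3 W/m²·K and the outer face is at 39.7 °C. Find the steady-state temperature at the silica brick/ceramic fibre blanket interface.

Resistance network (inner→outer):
  R_conv,in = 1/(hA) = 1/(49.3·20.4) = 9.943×10^-4 K/W
  R_silica brick = L/(kA) = 0.423/(1.07·20.4) = 0.01938 K/W
  R_ceramic fibre blanket = L/(kA) = 0.211/(0.0852·20.4) = 0.1214 K/W
  R_concrete = L/(kA) = 0.0938/(1.60·20.4) = 0.002874 K/W
ΣR = 9.943×10^-4 + 0.01938 + 0.1214 + 0.002874 = 0.1446 K/W
Q = ΔT/ΣR = (905 °C − 39.7 °C)/0.1446 = 5984 W
From the inner boundary to the silica brick/ceramic fibre blanket interface, ΣR_partial = 0.02037 K/W.
T_interface = T_in − Q·ΣR_partial = 905 °C − (5984)(0.02037) = 783 °C

T = 783 °C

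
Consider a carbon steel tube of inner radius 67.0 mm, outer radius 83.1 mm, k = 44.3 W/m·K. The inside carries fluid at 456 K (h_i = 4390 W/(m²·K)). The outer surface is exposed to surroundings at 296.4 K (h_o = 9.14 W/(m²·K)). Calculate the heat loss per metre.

Resistance network (inner→outer):
  R'_conv,in = 1/(2πr h) = 1/(2π·0.0670·4390) = 5.411×10^-4 m·K/W
  R'_carbon steel = ln(0.0831/0.0670)/(2πk) = 0.2154/(2π·44.3) = 7.737×10^-4 m·K/W
  R'_conv,out = 1/(2πr h) = 1/(2π·0.0831·9.14) = 0.2095 m·K/W
ΣR = 5.411×10^-4 + 7.737×10^-4 + 0.2095 = 0.2108 m·K/W
Q' = ΔT/ΣR = (456 K − 296.4 K)/0.2108 = 757 W/m

Q' = 757 W/m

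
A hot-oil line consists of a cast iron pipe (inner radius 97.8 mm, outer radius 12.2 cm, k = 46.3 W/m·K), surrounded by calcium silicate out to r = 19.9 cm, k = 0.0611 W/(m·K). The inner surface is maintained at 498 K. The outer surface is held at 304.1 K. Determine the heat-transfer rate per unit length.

Resistance network (inner→outer):
  R'_cast iron = ln(0.122/0.0978)/(2πk) = 0.2211/(2π·46.3) = 7.600×10^-4 m·K/W
  R'_calcium silicate = ln(0.199/0.122)/(2πk) = 0.4893/(2π·0.0611) = 1.274 m·K/W
ΣR = 7.600×10^-4 + 1.274 = 1.275 m·K/W
Q' = ΔT/ΣR = (498 K − 304.1 K)/1.275 = 152 W/m

Q' = 152 W/m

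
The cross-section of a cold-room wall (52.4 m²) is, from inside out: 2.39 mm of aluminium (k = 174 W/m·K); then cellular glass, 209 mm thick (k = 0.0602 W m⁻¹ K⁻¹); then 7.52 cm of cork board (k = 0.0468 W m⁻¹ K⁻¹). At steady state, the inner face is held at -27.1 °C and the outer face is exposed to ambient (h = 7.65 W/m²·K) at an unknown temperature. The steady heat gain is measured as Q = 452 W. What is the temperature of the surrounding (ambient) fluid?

Sum the resistances:
  R_aluminium = L/(kA) = 0.00239/(174·52.4) = 2.621×10^-7 K/W
  R_cellular glass = L/(kA) = 0.209/(0.0602·52.4) = 0.06625 K/W
  R_cork board = L/(kA) = 0.0752/(0.0468·52.4) = 0.03066 K/W
  R_conv,out = 1/(hA) = 1/(7.65·52.4) = 0.002495 K/W
ΣR = 0.09941 K/W
ΔT = Q·ΣR = 452 × 0.09941 = 44.93 K
Heat flows inward, so T_out = T_in + ΔT = -27.1 + 44.93 = 17.8 °C

T_out = 17.8 °C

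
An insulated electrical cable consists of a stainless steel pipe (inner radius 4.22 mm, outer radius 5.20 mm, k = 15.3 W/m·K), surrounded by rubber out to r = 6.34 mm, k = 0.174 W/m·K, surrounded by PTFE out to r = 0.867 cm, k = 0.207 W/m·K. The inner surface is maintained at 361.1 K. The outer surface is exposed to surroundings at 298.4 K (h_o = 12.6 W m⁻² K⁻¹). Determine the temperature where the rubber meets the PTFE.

Resistance network (inner→outer):
  R'_stainless steel = ln(0.00520/0.00422)/(2πk) = 0.2088/(2π·15.3) = 0.002172 m·K/W
  R'_rubber = ln(0.00634/0.00520)/(2πk) = 0.1982/(2π·0.174) = 0.1813 m·K/W
  R'_PTFE = ln(0.00867/0.00634)/(2πk) = 0.3130/(2π·0.207) = 0.2406 m·K/W
  R'_conv,out = 1/(2πr h) = 1/(2π·0.00867·12.6) = 1.457 m·K/W
ΣR = 0.002172 + 0.1813 + 0.2406 + 1.457 = 1.881 m·K/W
Q' = ΔT/ΣR = (361.1 K − 298.4 K)/1.881 = 33.33 W/m
From the inner boundary to the rubber/PTFE interface, ΣR_partial = 0.1835 m·K/W.
T_interface = T_in − Q'·ΣR_partial = 361.1 K − (33.33)(0.1835) = 355.0 K

T = 355.0 K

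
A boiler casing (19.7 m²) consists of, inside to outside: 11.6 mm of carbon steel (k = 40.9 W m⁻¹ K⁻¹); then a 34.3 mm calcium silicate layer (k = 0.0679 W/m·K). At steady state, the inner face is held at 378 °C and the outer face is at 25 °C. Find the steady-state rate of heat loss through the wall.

Q = 13800 W

Treat each layer as a resistance in series:
  R_carbon steel = L/(kA) = 0.0116/(40.9·19.7) = 1.440×10^-5 K/W
  R_calcium silicate = L/(kA) = 0.0343/(0.0679·19.7) = 0.02564 K/W
ΣR = 1.440×10^-5 + 0.02564 = 0.02565 K/W
Q = ΔT/ΣR = (378 °C − 25 °C)/0.02565 = 13800 W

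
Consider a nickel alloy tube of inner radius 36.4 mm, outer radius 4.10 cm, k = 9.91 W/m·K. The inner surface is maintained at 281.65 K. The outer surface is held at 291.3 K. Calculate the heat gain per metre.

Q' = 5.05 kW/m

Q' = 2πk·ΔT/ln(r₂/r₁) = 2π × 9.91 × 9.65 / ln(0.0410/0.0364) = 5050 W/m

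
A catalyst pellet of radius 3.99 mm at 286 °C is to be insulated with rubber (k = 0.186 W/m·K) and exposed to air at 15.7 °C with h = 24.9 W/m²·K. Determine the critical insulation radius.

For a sphere, r_cr = 2k_ins/h = 2·0.186/24.9 = 0.0149 m = 1.49 cm

r_cr = 1.49 cm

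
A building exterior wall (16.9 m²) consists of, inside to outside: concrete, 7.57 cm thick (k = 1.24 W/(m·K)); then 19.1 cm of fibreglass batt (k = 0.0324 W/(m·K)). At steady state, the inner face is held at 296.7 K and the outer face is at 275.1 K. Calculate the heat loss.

Treat each layer as a resistance in series:
  R_concrete = L/(kA) = 0.0757/(1.24·16.9) = 0.003612 K/W
  R_fibreglass batt = L/(kA) = 0.191/(0.0324·16.9) = 0.3488 K/W
ΣR = 0.003612 + 0.3488 = 0.3524 K/W
Q = ΔT/ΣR = (296.7 K − 275.1 K)/0.3524 = 61.3 W

Q = 61.3 W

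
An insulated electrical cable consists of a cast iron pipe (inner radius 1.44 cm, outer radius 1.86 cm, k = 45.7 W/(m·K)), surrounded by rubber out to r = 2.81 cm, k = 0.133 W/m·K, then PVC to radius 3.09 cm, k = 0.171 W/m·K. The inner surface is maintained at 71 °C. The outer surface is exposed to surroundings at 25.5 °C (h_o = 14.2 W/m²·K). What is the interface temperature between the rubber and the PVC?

T = 47.2 °C

Resistance network (inner→outer):
  R'_cast iron = ln(0.0186/0.0144)/(2πk) = 0.2559/(2π·45.7) = 8.913×10^-4 m·K/W
  R'_rubber = ln(0.0281/0.0186)/(2πk) = 0.4126/(2π·0.133) = 0.4937 m·K/W
  R'_PVC = ln(0.0309/0.0281)/(2πk) = 0.09499/(2π·0.171) = 0.08841 m·K/W
  R'_conv,out = 1/(2πr h) = 1/(2π·0.0309·14.2) = 0.3627 m·K/W
ΣR = 8.913×10^-4 + 0.4937 + 0.08841 + 0.3627 = 0.9457 m·K/W
Q' = ΔT/ΣR = (71 °C − 25.5 °C)/0.9457 = 48.11 W/m
From the inner boundary to the rubber/PVC interface, ΣR_partial = 0.4946 m·K/W.
T_interface = T_in − Q'·ΣR_partial = 71 °C − (48.11)(0.4946) = 47.2 °C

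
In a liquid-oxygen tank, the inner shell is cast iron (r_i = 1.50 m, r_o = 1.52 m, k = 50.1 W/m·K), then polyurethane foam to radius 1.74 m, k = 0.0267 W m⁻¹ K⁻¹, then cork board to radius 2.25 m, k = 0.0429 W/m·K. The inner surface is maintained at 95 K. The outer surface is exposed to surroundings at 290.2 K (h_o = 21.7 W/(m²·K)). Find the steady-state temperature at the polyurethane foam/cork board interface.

T = 193.7 K

Series thermal resistances, inner to outer:
  R_cast iron = (1/1.50 − 1/1.52)/(4πk) = 0.008772/(4π·50.1) = 1.393×10^-5 K/W
  R_polyurethane foam = (1/1.52 − 1/1.74)/(4πk) = 0.08318/(4π·0.0267) = 0.2479 K/W
  R_cork board = (1/1.74 − 1/2.25)/(4πk) = 0.1303/(4π·0.0429) = 0.2416 K/W
  R_conv,out = 1/(4πr²h) = 1/(4π·2.25²·21.7) = 7.244×10^-4 K/W
ΣR = 1.393×10^-5 + 0.2479 + 0.2416 + 7.244×10^-4 = 0.4902 K/W
Q = ΔT/ΣR = (95 K − 290.2 K)/0.4902 = -398.2 W
From the inner boundary to the polyurethane foam/cork board interface, ΣR_partial = 0.2479 K/W.
T_interface = T_in − Q·ΣR_partial = 95 K − (-398.2)(0.2479) = 193.7 K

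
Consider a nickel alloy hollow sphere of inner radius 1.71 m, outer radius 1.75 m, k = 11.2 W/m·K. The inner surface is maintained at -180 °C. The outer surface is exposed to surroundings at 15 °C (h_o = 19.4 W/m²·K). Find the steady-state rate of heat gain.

Resistance network (inner→outer):
  R_nickel alloy = (1/1.71 − 1/1.75)/(4πk) = 0.01337/(4π·11.2) = 9.497×10^-5 K/W
  R_conv,out = 1/(4πr²h) = 1/(4π·1.75²·19.4) = 0.001339 K/W
ΣR = 9.497×10^-5 + 0.001339 = 0.001434 K/W
Q = ΔT/ΣR = (-180 °C − 15 °C)/0.001434 = -1.36×10^5 W
(Negative Q ⇒ heat flows inward; heat gain = 1.36×10^5 W.)

Q = 1.36×10^5 W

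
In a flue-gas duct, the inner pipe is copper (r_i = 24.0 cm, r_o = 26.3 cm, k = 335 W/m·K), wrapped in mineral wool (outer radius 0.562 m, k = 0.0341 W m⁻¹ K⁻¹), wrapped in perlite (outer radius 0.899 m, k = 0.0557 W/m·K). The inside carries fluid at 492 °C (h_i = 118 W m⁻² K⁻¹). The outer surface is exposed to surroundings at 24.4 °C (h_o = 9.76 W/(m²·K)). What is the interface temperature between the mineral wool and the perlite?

T = 154 °C

Series thermal resistances, inner to outer:
  R'_conv,in = 1/(2πr h) = 1/(2π·0.240·118) = 0.005620 m·K/W
  R'_copper = ln(0.263/0.240)/(2πk) = 0.09152/(2π·335) = 4.348×10^-5 m·K/W
  R'_mineral wool = ln(0.562/0.263)/(2πk) = 0.7593/(2π·0.0341) = 3.544 m·K/W
  R'_perlite = ln(0.899/0.562)/(2πk) = 0.4698/(2π·0.0557) = 1.342 m·K/W
  R'_conv,out = 1/(2πr h) = 1/(2π·0.899·9.76) = 0.01814 m·K/W
ΣR = 0.005620 + 4.348×10^-5 + 3.544 + 1.342 + 0.01814 = 4.910 m·K/W
Q' = ΔT/ΣR = (492 °C − 24.4 °C)/4.910 = 95.23 W/m
From the inner boundary to the mineral wool/perlite interface, ΣR_partial = 3.550 m·K/W.
T_interface = T_in − Q'·ΣR_partial = 492 °C − (95.23)(3.550) = 154 °C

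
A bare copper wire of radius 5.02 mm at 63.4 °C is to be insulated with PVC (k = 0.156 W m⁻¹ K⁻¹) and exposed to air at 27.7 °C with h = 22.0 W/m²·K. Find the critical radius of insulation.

r_cr = 0.709 cm

For a cylinder, r_cr = k_ins/h = 0.156/22.0 = 0.00709 m = 0.709 cm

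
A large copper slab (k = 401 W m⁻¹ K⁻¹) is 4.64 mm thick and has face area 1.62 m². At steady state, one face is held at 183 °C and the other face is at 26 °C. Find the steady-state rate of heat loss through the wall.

Q = kA·ΔT/L = 401 × 1.62 × |183 °C − 26 °C| / 0.00464 = 2.20×10^7 W

Q = 22000 kW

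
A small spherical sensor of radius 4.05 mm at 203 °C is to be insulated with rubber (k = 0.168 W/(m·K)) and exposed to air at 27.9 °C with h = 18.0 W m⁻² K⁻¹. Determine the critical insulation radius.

For a sphere, r_cr = 2k_ins/h = 2·0.168/18.0 = 0.0187 m = 1.87 cm

r_cr = 1.87 cm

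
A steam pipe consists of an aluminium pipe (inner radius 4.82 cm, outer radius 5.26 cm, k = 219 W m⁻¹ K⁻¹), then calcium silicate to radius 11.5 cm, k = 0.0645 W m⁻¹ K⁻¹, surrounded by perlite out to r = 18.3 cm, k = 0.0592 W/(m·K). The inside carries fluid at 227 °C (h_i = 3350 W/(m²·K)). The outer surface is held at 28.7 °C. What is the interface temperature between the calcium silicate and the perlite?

Resistance network (inner→outer):
  R'_conv,in = 1/(2πr h) = 1/(2π·0.0482·3350) = 9.857×10^-4 m·K/W
  R'_aluminium = ln(0.0526/0.0482)/(2πk) = 0.08736/(2π·219) = 6.349×10^-5 m·K/W
  R'_calcium silicate = ln(0.115/0.0526)/(2πk) = 0.7822/(2π·0.0645) = 1.930 m·K/W
  R'_perlite = ln(0.183/0.115)/(2πk) = 0.4646/(2π·0.0592) = 1.249 m·K/W
ΣR = 9.857×10^-4 + 6.349×10^-5 + 1.930 + 1.249 = 3.180 m·K/W
Q' = ΔT/ΣR = (227 °C − 28.7 °C)/3.180 = 62.36 W/m
From the inner boundary to the calcium silicate/perlite interface, ΣR_partial = 1.931 m·K/W.
T_interface = T_in − Q'·ΣR_partial = 227 °C − (62.36)(1.931) = 107 °C

T = 107 °C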